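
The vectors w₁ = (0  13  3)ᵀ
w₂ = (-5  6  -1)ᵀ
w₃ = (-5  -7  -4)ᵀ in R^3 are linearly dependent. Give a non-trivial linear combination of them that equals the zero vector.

Set up α₁w₁ + … + α₃w₃ = 0 and solve the homogeneous system.
One solution (up to scaling) is (1, -1, 1).

w₁ - w₂ + w₃ = 0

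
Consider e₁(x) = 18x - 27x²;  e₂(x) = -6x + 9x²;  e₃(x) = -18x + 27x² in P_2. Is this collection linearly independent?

linearly dependent

Take coordinates with respect to the standard basis {1, x, x²}.
One vector is a scalar multiple of another, so the set is dependent.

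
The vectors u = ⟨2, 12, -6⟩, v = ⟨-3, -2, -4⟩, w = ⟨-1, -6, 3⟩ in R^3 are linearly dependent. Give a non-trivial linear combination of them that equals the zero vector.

u + 2w = 0

Solve the homogeneous system with u, v, w as columns by row-reducing the coefficient matrix.
One solution (up to scaling) is (1, 0, 2).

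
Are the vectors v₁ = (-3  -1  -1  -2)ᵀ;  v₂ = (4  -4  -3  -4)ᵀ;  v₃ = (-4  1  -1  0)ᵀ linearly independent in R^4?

linearly independent

Row-reduce the matrix whose columns are v₁, v₂, v₃.
The reduction yields 3 nonzero rows, so the rank is 3.
Since rank = 3 (the number of vectors), the set is linearly independent.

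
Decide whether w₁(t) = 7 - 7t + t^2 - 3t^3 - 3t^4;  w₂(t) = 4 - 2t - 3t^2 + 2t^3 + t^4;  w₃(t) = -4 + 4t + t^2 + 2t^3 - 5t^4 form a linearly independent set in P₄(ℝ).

linearly independent

Write each element as a coordinate vector in ℝ⁵ using {1, t, …, t^4}.
Place the vectors as rows of a 3×5 matrix and reduce to echelon form.
The reduction yields 3 nonzero rows, so the rank is 3.
Since rank = 3 (the number of vectors), the set is linearly independent.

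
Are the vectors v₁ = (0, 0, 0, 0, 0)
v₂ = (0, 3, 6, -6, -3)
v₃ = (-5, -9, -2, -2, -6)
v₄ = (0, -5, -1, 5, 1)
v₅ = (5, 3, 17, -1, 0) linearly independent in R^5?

One of the vectors is the zero vector, so the set is linearly dependent.

linearly dependent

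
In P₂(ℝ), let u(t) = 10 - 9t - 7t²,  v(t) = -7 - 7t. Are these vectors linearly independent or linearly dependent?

Take coordinates with respect to the standard basis {1, t, t²}.
Place the vectors as rows of a 2×3 matrix and reduce to echelon form.
The reduction yields 2 nonzero rows, so the rank is 2.
Since rank = 2 (the number of vectors), the set is linearly independent.

linearly independent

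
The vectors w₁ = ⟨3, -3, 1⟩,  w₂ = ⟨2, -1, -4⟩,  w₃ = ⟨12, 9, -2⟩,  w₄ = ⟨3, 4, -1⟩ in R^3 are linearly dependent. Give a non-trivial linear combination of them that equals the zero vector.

Solve the homogeneous system with w₁, w₂, w₃, w₄ as columns by row-reducing the coefficient matrix.
One solution (up to scaling) is (1, 0, -1, 3).

w₁ - w₃ + 3w₄ = 0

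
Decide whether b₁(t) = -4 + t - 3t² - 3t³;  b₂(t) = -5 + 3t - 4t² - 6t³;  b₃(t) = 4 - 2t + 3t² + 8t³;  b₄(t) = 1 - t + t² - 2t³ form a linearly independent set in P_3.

Take coordinates with respect to the standard basis {1, t, …, t³}.
Form the 4×4 matrix with these as columns; its determinant is 0.
A zero determinant means the columns are linearly dependent.
Indeed b₂ + b₃ + b₄ = 0.

linearly dependent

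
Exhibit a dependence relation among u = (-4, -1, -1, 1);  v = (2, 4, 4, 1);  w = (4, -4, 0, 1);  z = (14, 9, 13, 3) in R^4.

Write the vectors as columns of a matrix and find a nonzero vector in its null space.
The free variable yields coefficients (1, -3, -1, 1) (any nonzero multiple also works).

u - 3v - w + z = 0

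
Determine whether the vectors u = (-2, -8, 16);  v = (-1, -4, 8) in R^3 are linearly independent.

linearly dependent

One vector is a scalar multiple of another, so the set is dependent.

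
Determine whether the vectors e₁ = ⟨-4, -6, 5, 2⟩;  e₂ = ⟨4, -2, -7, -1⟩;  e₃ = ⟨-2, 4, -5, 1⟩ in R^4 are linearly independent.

Place the vectors as rows of a 3×4 matrix and reduce to echelon form.
The reduction yields 3 nonzero rows, so the rank is 3.
Since rank = 3 (the number of vectors), the set is linearly independent.

linearly independent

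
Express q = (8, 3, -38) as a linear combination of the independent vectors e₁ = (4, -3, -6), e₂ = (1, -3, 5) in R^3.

Solve the system with e₁, e₂ as columns and q as the right-hand side.
Row-reducing the augmented matrix gives the unique coefficients (c₁, c₂) = (3, -4).

q = 3e₁ - 4e₂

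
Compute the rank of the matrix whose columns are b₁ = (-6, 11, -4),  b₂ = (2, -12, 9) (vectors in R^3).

rank 2

Put the 3×2 matrix [b₁|b₂] into echelon form.
Reduction leaves 2 leading entries, giving rank 2.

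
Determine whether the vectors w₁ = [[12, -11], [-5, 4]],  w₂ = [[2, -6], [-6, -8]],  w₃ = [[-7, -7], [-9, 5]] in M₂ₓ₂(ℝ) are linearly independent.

Take coordinates with respect to the standard basis {E₁₁, E₁₂, E₂₁, E₂₂}.
Row-reduce the matrix whose columns are w₁, w₂, w₃.
The reduction yields 3 nonzero rows, so the rank is 3.
Since rank = 3 (the number of vectors), the set is linearly independent.

linearly independent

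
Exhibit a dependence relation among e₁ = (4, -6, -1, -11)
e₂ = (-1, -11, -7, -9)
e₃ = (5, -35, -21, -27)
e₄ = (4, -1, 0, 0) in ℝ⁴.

Write the vectors as columns of a matrix and find a nonzero vector in its null space.
The free variable yields coefficients (0, 3, -1, 2) (any nonzero multiple also works).

3e₂ - e₃ + 2e₄ = 0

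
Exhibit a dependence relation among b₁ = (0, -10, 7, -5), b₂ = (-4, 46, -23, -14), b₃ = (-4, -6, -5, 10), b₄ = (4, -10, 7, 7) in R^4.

Set up α₁b₁ + … + α₄b₄ = 0 and solve the homogeneous system.
One solution (up to scaling) is (2, 1, 1, 2).

2b₁ + b₂ + b₃ + 2b₄ = 0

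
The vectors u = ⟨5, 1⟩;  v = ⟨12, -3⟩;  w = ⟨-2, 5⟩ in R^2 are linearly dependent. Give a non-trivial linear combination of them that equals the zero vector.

2u - v - w = 0

Set up α₁u + … + α₃w = 0 and solve the homogeneous system.
A generator of the null space is (2, -1, -1).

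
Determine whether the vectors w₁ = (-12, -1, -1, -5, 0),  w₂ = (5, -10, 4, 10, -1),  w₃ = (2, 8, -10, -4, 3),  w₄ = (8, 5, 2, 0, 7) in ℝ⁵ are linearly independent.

linearly independent

Row-reduce the matrix whose columns are w₁, w₂, w₃, w₄.
The reduction yields 4 nonzero rows, so the rank is 4.
Since rank = 4 (the number of vectors), the set is linearly independent.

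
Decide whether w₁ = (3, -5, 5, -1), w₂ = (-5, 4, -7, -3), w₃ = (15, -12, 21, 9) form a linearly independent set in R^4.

One vector is a scalar multiple of another, so the set is dependent.

linearly dependent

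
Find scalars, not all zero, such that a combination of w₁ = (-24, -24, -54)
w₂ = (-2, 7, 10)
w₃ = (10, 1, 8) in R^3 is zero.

w₁ + 3w₂ + 3w₃ = 0

Set up α₁w₁ + … + α₃w₃ = 0 and solve the homogeneous system.
The free variable yields coefficients (1, 3, 3) (any nonzero multiple also works).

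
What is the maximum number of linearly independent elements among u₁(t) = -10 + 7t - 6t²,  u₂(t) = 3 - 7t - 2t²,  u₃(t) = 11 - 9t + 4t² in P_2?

3

Pass to coordinate vectors with respect to the basis {1, t, t²}.
Apply Gaussian elimination to the matrix whose rows are u₁, u₂, u₃.
Exactly 3 pivots survive; hence the rank is 3.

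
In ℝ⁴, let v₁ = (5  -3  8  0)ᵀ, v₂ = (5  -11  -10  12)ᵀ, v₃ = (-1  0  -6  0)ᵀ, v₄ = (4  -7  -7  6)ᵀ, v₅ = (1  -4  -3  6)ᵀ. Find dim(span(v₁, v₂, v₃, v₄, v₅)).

Apply Gaussian elimination to the matrix whose rows are v₁, v₂, v₃, v₄, v₅.
The echelon form has 3 nonzero rows, so the rank is 3.
(With 5 elements in a 4-dimensional space the rank is at most 4.)

dim = 3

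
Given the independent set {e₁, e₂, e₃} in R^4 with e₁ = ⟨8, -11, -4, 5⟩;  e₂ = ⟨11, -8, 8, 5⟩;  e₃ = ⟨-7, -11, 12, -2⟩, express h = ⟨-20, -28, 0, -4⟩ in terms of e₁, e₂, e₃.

Set up the augmented matrix [e₁ | e₂ | e₃ | h] and row-reduce.
Back-substitution yields (α₁, α₂, α₃) = (2, -2, 2).

h = 2e₁ - 2e₂ + 2e₃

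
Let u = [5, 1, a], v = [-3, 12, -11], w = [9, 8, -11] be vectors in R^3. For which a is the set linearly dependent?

a = -8/3

Dependence holds iff the 3×3 matrix [u v w] is singular.
Cofactor expansion gives det = -132*a - 352.
Setting this to zero gives a = -8/3.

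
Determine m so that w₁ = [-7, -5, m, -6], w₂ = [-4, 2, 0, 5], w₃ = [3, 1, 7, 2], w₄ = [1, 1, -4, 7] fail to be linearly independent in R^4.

m = -32

Dependence holds iff the 4×4 matrix [w₁ w₂ w₃ w₄] is singular.
Cofactor expansion gives det = -48*m - 1536.
Solving -48*m - 1536 = 0 yields m = -32.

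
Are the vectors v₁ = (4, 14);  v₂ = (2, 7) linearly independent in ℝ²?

linearly dependent

The matrix [v₁|v₂] has determinant 0.
A zero determinant means the columns are linearly dependent.
Indeed v₁ - 2v₂ = 0.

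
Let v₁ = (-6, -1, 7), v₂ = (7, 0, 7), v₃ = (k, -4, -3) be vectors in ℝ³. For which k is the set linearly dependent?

k = -55

Dependence holds iff the 3×3 matrix [v₁ v₂ v₃] is singular.
Expanding, det = -7*k - 385.
This vanishes exactly when k = -55.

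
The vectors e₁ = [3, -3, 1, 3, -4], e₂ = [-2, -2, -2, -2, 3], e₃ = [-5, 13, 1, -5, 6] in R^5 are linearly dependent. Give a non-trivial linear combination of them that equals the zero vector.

3e₁ + 2e₂ + e₃ = 0

Set up α₁e₁ + … + α₃e₃ = 0 and solve the homogeneous system.
One solution (up to scaling) is (3, 2, 1).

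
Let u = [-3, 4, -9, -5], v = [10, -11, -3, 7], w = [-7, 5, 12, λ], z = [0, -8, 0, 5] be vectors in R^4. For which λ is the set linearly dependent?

The set is linearly dependent precisely when det[u; v; w; z] = 0.
The determinant works out to -792*λ - 594.
Setting this to zero gives λ = -3/4.

λ = -3/4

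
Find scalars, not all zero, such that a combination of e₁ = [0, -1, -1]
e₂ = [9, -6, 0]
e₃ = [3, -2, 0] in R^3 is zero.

e₂ - 3e₃ = 0

Write the vectors as columns of a matrix and find a nonzero vector in its null space.
A generator of the null space is (0, 1, -3).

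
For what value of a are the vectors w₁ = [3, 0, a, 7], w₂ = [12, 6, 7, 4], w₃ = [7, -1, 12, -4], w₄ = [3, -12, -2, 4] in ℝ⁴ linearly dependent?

Place the vectors as rows of a 4×4 matrix; dependence ⇔ determinant zero.
The determinant works out to -1188*a - 6831.
This vanishes exactly when a = -23/4.

a = -23/4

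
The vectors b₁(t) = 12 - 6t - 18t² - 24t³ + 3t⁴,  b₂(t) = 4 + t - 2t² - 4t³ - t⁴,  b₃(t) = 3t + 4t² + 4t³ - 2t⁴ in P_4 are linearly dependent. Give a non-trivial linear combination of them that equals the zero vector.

b₁ - 3b₂ + 3b₃ = 0

Write each element as a vector in ℝ⁵ using {1, t, …, t⁴}.
Set up α₁b₁ + … + α₃b₃ = 0 and solve the homogeneous system.
One solution (up to scaling) is (1, -3, 3).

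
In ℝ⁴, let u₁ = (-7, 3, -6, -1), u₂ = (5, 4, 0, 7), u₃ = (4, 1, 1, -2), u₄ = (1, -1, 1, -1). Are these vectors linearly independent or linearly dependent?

Place the vectors as rows of a 4×4 matrix and reduce to echelon form.
The reduction yields 4 nonzero rows, so the rank is 4.
Since rank = 4 (the number of vectors), the set is linearly independent.

linearly independent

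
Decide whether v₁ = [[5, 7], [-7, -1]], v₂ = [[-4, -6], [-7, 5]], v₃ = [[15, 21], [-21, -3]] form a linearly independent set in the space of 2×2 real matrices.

linearly dependent

Take coordinates with respect to the standard basis {E₁₁, E₁₂, E₂₁, E₂₂}.
One vector is a scalar multiple of another, so the set is dependent.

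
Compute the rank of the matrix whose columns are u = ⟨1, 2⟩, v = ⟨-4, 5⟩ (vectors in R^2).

Apply Gaussian elimination to the matrix whose rows are u, v.
Reduction leaves 2 leading entries, giving rank 2.

rank 2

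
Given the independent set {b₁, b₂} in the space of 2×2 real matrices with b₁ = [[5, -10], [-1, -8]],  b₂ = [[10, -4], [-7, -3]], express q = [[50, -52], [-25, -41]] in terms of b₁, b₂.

Take coordinate vectors relative to {E₁₁, E₁₂, E₂₁, E₂₂}.
Solve the system with b₁, b₂ as columns and q as the right-hand side.
The system has the unique solution (a₁, a₂) = (4, 3).

q = 4b₁ + 3b₂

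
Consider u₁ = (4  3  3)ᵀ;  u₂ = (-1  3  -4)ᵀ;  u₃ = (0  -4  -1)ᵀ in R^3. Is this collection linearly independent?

Place the vectors as rows of a 3×3 matrix and reduce to echelon form.
The reduction yields 3 nonzero rows, so the rank is 3.
Since rank = 3 (the number of vectors), the set is linearly independent.

linearly independent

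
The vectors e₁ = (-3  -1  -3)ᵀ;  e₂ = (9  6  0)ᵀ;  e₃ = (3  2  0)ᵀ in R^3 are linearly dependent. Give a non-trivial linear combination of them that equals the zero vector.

Solve the homogeneous system with e₁, e₂, e₃ as columns by row-reducing the coefficient matrix.
A generator of the null space is (0, 1, -3).

e₂ - 3e₃ = 0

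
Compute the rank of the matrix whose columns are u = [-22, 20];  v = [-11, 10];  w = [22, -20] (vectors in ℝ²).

Row-reduce the 3×2 matrix with these as rows.
Reduction leaves 1 leading entry, giving rank 1.
(With 3 elements in a 2-dimensional space the rank is at most 2.)

rank 1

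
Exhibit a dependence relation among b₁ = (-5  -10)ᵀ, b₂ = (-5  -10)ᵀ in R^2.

b₁ - b₂ = 0

Solve the homogeneous system with b₁, b₂ as columns by row-reducing the coefficient matrix.
One solution (up to scaling) is (1, -1).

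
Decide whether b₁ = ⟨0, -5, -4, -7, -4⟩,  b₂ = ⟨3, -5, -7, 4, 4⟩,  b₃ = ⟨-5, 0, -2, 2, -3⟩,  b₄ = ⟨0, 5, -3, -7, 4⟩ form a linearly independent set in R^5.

Place the vectors as rows of a 4×5 matrix and reduce to echelon form.
The reduction yields 4 nonzero rows, so the rank is 4.
Since rank = 4 (the number of vectors), the set is linearly independent.

linearly independent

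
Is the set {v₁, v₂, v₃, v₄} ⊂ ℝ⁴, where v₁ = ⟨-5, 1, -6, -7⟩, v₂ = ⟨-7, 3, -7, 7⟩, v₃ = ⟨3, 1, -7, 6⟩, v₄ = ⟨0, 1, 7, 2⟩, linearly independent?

linearly independent

Place the vectors as rows of a 4×4 matrix and reduce to echelon form.
The reduction yields 4 nonzero rows, so the rank is 4.
Since rank = 4 (the number of vectors), the set is linearly independent.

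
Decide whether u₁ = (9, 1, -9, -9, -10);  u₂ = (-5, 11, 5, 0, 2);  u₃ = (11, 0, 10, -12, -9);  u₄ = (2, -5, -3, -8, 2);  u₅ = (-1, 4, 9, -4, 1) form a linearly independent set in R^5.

linearly independent

Form the 5×5 matrix with these as columns; its determinant is 14587.
A nonzero determinant means the columns are linearly independent.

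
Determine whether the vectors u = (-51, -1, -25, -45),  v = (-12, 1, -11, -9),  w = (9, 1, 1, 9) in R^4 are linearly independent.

Row-reduce the matrix whose columns are u, v, w.
The reduction yields 2 nonzero rows, so the rank is 2.
Since rank 2 < 3, the set is linearly dependent.
Indeed u - 2v + 3w = 0.

linearly dependent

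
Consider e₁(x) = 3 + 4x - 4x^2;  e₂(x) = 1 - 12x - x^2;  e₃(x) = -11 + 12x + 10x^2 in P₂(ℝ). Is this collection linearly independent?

linearly independent

Write each element as a coordinate vector in ℝ³ using {1, x, x^2}.
Form the 3×3 matrix with these as columns; its determinant is 160.
A nonzero determinant means the columns are linearly independent.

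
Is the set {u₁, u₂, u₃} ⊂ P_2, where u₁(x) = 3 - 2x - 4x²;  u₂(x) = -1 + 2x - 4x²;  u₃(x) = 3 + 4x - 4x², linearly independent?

linearly independent

Take coordinates with respect to the standard basis {1, x, x²}.
Form the 3×3 matrix with these as columns; its determinant is 96.
A nonzero determinant means the columns are linearly independent.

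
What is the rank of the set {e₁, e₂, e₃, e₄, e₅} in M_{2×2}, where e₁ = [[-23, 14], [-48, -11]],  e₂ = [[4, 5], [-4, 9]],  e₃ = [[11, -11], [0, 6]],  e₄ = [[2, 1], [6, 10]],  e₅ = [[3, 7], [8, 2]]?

rank 4

Represent each element by its coordinate vector in ℝ⁴.
Form the matrix with e₁, e₂, e₃, e₄, e₅ as columns and reduce.
Reduction leaves 4 leading entries, giving rank 4.
(With 5 elements in a 4-dimensional space the rank is at most 4.)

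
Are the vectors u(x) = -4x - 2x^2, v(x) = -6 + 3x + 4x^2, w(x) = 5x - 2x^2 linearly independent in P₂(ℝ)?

linearly independent

Write each element as a coordinate vector in ℝ³ using {1, x, x^2}.
Place the vectors as rows of a 3×3 matrix and reduce to echelon form.
The reduction yields 3 nonzero rows, so the rank is 3.
Since rank = 3 (the number of vectors), the set is linearly independent.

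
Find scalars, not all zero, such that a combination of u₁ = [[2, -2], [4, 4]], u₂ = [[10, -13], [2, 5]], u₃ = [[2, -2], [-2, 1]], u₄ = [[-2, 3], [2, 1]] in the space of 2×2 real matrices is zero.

2u₁ - u₂ - 3u₄ = 0

Take coordinates with respect to {E₁₁, E₁₂, E₂₁, E₂₂}.
Solve the homogeneous system with u₁, u₂, u₃, u₄ as columns by row-reducing the coefficient matrix.
One solution (up to scaling) is (2, -1, 0, -3).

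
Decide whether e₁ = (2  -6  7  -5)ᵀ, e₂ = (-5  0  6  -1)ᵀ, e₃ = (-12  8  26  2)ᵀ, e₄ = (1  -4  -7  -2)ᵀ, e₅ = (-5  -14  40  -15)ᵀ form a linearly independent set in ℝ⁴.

linearly dependent

There are 5 vectors in a 4-dimensional space, so they cannot be linearly independent.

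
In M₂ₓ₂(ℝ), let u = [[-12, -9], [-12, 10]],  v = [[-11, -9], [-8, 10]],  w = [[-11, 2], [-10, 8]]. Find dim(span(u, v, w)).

dim = 3

Use coordinates relative to {E₁₁, E₁₂, E₂₁, E₂₂}.
Apply Gaussian elimination to the matrix whose rows are u, v, w.
The echelon form has 3 nonzero rows, so the rank is 3.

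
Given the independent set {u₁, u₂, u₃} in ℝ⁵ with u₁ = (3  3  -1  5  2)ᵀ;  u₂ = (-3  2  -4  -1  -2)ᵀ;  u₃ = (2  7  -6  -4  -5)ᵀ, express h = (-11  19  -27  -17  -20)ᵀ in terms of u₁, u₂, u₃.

h = -u₁ + 4u₂ + 2u₃

Solve the system with u₁, u₂, u₃ as columns and h as the right-hand side.
The system has the unique solution (a₁, a₂, a₃) = (-1, 4, 2).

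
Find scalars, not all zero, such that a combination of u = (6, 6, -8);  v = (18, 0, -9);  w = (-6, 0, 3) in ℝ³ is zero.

v + 3w = 0

Row-reduce the matrix with u, v, w as columns; the null space gives the coefficients.
A generator of the null space is (0, 1, 3).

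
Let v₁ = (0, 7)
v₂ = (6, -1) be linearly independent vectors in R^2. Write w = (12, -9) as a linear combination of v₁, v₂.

Since v₁, v₂ are independent, the coefficients expressing w are uniquely determined by a linear system.
The system has the unique solution (α₁, α₂) = (-1, 2).

w = -v₁ + 2v₂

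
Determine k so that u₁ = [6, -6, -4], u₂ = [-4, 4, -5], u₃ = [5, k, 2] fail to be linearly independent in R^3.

Place the vectors as rows of a 3×3 matrix; dependence ⇔ determinant zero.
Cofactor expansion gives det = 46*k + 230.
Setting this to zero gives k = -5.

k = -5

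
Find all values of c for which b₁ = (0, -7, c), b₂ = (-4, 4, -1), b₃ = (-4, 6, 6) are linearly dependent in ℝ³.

Place the vectors as rows of a 3×3 matrix; dependence ⇔ determinant zero.
Expanding, det = -8*c - 196.
This vanishes exactly when c = -49/2.

c = -49/2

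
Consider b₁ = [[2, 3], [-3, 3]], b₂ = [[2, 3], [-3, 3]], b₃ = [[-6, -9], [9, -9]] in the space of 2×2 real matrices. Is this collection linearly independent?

Take coordinates with respect to the standard basis {E₁₁, E₁₂, E₂₁, E₂₂}.
Two of the vectors are equal, giving an immediate dependence.

linearly dependent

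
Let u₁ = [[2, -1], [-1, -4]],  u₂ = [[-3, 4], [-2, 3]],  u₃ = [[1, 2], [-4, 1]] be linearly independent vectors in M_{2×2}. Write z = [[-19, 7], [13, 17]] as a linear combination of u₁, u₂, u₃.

z = -3u₁ + 3u₂ - 4u₃

Identify each element with its coordinate vector in ℝ⁴ via {E₁₁, E₁₂, E₂₁, E₂₂}.
Solve the system with u₁, u₂, u₃ as columns and z as the right-hand side.
The system has the unique solution (a₁, a₂, a₃) = (-3, 3, -4).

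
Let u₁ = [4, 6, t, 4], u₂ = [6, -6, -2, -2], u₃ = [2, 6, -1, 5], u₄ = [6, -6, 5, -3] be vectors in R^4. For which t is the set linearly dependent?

t = 21/2

Dependence holds iff the 4×4 matrix [u₁ u₂ u₃ u₄] is singular.
Cofactor expansion gives det = 504 - 48*t.
Setting this to zero gives t = 21/2.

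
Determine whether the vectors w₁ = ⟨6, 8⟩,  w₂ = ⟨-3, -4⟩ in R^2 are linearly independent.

linearly dependent

Form the 2×2 matrix with these as columns; its determinant is 0.
A zero determinant means the columns are linearly dependent.
Indeed w₁ + 2w₂ = 0.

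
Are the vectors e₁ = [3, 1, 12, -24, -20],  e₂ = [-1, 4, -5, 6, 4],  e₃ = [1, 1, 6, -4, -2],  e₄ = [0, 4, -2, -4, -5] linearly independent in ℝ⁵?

linearly dependent

Place the vectors as rows of a 4×5 matrix and reduce to echelon form.
The reduction yields 3 nonzero rows, so the rank is 3.
Since rank 3 < 4, the set is linearly dependent.
Indeed e₁ + 2e₂ - e₃ - 2e₄ = 0.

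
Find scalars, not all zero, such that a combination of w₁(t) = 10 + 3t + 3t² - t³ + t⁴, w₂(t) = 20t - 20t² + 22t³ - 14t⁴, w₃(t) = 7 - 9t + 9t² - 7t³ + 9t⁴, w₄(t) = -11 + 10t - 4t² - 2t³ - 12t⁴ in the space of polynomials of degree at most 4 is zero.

Take coordinates with respect to {1, t, …, t⁴}.
Write the vectors as columns of a matrix and find a nonzero vector in its null space.
One solution (up to scaling) is (1, -1, -3, -1).

w₁ - w₂ - 3w₃ - w₄ = 0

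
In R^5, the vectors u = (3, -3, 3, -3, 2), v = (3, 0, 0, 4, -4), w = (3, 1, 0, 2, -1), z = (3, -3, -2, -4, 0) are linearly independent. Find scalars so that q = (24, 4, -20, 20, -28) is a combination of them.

Solve the system with u, v, w, z as columns and q as the right-hand side.
Back-substitution yields (c₁, …, c₄) = (-4, 4, 4, 4).

q = -4u + 4v + 4w + 4z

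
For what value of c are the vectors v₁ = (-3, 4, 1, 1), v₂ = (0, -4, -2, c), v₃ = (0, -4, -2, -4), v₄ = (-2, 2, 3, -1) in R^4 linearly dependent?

Dependence holds iff the 4×4 matrix [v₁ v₂ v₃ v₄] is singular.
Cofactor expansion gives det = 32*c + 128.
This vanishes exactly when c = -4.

c = -4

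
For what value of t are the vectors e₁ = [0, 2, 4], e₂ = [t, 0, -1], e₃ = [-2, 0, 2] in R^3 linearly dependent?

t = 1

Dependence holds iff the 3×3 matrix [e₁ e₂ e₃] is singular.
Expanding, det = 4 - 4*t.
This vanishes exactly when t = 1.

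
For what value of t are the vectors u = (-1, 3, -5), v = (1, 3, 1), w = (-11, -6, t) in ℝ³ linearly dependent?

t = -29

Dependence holds iff the 3×3 matrix [u v w] is singular.
Expanding, det = -6*t - 174.
This vanishes exactly when t = -29.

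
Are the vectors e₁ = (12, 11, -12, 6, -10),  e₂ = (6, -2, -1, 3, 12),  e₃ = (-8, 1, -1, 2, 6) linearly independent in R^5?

Row-reduce the matrix whose columns are e₁, e₂, e₃.
The reduction yields 3 nonzero rows, so the rank is 3.
Since rank = 3 (the number of vectors), the set is linearly independent.

linearly independent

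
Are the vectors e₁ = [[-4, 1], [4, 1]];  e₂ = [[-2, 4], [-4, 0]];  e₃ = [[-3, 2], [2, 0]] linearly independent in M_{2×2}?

linearly independent

Write each element as a coordinate vector in ℝ⁴ using {E₁₁, E₁₂, E₂₁, E₂₂}.
Row-reduce the matrix whose columns are e₁, e₂, e₃.
The reduction yields 3 nonzero rows, so the rank is 3.
Since rank = 3 (the number of vectors), the set is linearly independent.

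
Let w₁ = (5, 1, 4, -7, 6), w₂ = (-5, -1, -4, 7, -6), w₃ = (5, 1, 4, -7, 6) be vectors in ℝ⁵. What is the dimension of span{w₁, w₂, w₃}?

1

Row-reduce the 3×5 matrix with these as rows.
There is 1 pivot column, so rank = 1.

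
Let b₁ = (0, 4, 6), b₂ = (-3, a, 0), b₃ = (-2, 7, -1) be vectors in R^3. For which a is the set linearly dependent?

a = 23/2

Place the vectors as rows of a 3×3 matrix; dependence ⇔ determinant zero.
The determinant works out to 12*a - 138.
Setting this to zero gives a = 23/2.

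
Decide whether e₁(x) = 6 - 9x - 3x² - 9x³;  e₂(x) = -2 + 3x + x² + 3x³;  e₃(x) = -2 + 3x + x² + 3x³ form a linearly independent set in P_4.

Write each element as a coordinate vector in ℝ⁵ using {1, x, …, x⁴}.
Two of the vectors are equal, giving an immediate dependence.

linearly dependent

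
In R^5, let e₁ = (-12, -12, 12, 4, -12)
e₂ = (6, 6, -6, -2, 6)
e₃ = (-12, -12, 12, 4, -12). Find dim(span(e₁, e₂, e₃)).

1

Apply Gaussian elimination to the matrix whose rows are e₁, e₂, e₃.
Exactly 1 pivot survives; hence the rank is 1.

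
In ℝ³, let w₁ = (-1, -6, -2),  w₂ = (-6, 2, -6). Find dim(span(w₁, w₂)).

Apply Gaussian elimination to the matrix whose rows are w₁, w₂.
The echelon form has 2 nonzero rows, so the rank is 2.

2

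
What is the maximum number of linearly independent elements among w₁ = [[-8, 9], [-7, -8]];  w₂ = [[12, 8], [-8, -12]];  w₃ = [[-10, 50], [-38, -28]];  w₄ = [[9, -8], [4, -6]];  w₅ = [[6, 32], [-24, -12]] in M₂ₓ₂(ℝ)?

3

Use coordinates relative to {E₁₁, E₁₂, E₂₁, E₂₂}.
Form the matrix with w₁, w₂, w₃, w₄, w₅ as columns and reduce.
There are 3 pivot columns, so rank = 3.
(With 5 elements in a 4-dimensional space the rank is at most 4.)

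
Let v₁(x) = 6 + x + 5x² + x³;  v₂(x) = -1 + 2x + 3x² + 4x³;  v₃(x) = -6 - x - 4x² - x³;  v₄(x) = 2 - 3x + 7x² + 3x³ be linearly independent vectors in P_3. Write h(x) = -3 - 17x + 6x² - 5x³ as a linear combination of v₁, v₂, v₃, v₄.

Identify each element with its coordinate vector in ℝ⁴ via {1, x, …, x³}.
Since v₁, v₂, v₃, v₄ are independent, the coefficients expressing h are uniquely determined by a linear system.
Back-substitution yields (α₁, …, α₄) = (2, -3, 4, 3).

h = 2v₁ - 3v₂ + 4v₃ + 3v₄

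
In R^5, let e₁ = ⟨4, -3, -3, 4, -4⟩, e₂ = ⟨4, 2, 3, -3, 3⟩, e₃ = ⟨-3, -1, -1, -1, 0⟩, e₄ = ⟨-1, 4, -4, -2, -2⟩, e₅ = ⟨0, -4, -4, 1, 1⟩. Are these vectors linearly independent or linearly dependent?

The matrix [e₁|e₂|e₃|e₄|e₅] has determinant -1605.
A nonzero determinant means the columns are linearly independent.

linearly independent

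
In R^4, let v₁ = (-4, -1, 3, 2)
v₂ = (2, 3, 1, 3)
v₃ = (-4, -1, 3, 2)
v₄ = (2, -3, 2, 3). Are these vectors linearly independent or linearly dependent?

The matrix [v₁|v₂|v₃|v₄] has determinant 0.
A zero determinant means the columns are linearly dependent.

linearly dependent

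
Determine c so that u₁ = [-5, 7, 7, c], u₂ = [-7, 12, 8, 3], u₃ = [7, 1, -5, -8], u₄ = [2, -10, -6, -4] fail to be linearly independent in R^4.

c = 7

The set is linearly dependent precisely when det[u₁; u₂; u₃; u₄] = 0.
Cofactor expansion gives det = 1400 - 200*c.
Solving 1400 - 200*c = 0 yields c = 7.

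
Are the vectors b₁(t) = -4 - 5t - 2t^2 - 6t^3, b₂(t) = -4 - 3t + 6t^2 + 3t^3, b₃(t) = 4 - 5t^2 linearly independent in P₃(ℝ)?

linearly independent

Take coordinates with respect to the standard basis {1, t, …, t^3}.
Place the vectors as rows of a 3×4 matrix and reduce to echelon form.
The reduction yields 3 nonzero rows, so the rank is 3.
Since rank = 3 (the number of vectors), the set is linearly independent.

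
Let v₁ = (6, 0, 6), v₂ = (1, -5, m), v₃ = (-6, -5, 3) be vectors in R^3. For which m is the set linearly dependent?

m = 10

Place the vectors as rows of a 3×3 matrix; dependence ⇔ determinant zero.
The determinant works out to 30*m - 300.
This vanishes exactly when m = 10.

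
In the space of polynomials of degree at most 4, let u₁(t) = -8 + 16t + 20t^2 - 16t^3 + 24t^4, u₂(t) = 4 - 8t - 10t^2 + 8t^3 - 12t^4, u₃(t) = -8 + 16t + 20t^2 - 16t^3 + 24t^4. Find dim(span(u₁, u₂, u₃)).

1

Represent each element by its coordinate vector in ℝ⁵.
Put the 5×3 matrix [u₁|u₂|u₃] into echelon form.
The echelon form has 1 nonzero row, so the rank is 1.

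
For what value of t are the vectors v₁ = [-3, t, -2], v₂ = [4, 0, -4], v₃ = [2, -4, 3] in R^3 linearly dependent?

The set is linearly dependent precisely when det[v₁; v₂; v₃] = 0.
Cofactor expansion gives det = 80 - 20*t.
Solving 80 - 20*t = 0 yields t = 4.

t = 4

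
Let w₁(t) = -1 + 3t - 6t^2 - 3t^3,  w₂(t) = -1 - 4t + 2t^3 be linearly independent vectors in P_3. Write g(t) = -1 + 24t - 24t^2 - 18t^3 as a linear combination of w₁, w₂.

Take coordinate vectors relative to {1, t, …, t^3}.
Since w₁, w₂ are independent, the coefficients expressing g are uniquely determined by a linear system.
Back-substitution yields (a₁, a₂) = (4, -3).

g = 4w₁ - 3w₂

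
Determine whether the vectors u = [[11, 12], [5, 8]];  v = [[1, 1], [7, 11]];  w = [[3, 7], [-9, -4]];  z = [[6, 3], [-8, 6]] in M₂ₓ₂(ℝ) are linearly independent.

Take coordinates with respect to the standard basis {E₁₁, E₁₂, E₂₁, E₂₂}.
Place the vectors as rows of a 4×4 matrix and reduce to echelon form.
The reduction yields 4 nonzero rows, so the rank is 4.
Since rank = 4 (the number of vectors), the set is linearly independent.

linearly independent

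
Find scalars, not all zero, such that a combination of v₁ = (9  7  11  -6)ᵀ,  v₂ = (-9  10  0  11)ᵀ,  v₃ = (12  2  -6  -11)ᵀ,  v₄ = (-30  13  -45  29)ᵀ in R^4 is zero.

3v₁ - 3v₂ - 2v₃ + v₄ = 0

Set up α₁v₁ + … + α₄v₄ = 0 and solve the homogeneous system.
One solution (up to scaling) is (3, -3, -2, 1).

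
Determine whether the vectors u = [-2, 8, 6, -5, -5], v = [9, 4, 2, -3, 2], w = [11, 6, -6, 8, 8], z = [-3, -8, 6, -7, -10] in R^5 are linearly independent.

Row-reduce the matrix whose columns are u, v, w, z.
The reduction yields 4 nonzero rows, so the rank is 4.
Since rank = 4 (the number of vectors), the set is linearly independent.

linearly independent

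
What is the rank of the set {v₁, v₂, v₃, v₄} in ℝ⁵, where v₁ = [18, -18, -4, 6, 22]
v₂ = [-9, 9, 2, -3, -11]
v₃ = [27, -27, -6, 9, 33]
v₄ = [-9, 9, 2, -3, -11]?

rank 1

Apply Gaussian elimination to the matrix whose rows are v₁, v₂, v₃, v₄.
The echelon form has 1 nonzero row, so the rank is 1.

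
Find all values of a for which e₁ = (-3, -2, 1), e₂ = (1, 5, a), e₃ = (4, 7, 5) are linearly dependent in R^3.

The vectors are dependent exactly when the determinant of the matrix with rows e₁, e₂, e₃ vanishes.
Expanding, det = 13*a - 78.
This vanishes exactly when a = 6.

a = 6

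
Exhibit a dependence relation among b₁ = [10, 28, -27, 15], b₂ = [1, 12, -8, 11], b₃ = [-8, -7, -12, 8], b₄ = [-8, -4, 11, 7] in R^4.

b₁ - 2b₂ + b₄ = 0

Write the vectors as columns of a matrix and find a nonzero vector in its null space.
One solution (up to scaling) is (1, -2, 0, 1).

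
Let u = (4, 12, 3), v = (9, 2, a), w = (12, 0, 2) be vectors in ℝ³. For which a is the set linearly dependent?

a = 17/9

Place the vectors as rows of a 3×3 matrix; dependence ⇔ determinant zero.
Cofactor expansion gives det = 144*a - 272.
Setting this to zero gives a = 17/9.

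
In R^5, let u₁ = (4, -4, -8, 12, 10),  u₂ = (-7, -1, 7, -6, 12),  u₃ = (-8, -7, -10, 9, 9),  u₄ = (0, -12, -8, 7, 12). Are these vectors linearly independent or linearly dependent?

linearly independent

Row-reduce the matrix whose columns are u₁, u₂, u₃, u₄.
The reduction yields 4 nonzero rows, so the rank is 4.
Since rank = 4 (the number of vectors), the set is linearly independent.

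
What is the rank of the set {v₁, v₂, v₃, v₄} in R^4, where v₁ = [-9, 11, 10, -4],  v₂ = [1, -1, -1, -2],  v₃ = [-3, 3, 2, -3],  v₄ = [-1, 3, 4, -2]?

rank 3

Form the matrix with v₁, v₂, v₃, v₄ as columns and reduce.
Exactly 3 pivots survive; hence the rank is 3.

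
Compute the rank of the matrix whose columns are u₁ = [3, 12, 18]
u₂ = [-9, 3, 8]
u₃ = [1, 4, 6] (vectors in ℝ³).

Apply Gaussian elimination to the matrix whose rows are u₁, u₂, u₃.
Reduction leaves 2 leading entries, giving rank 2.

rank 2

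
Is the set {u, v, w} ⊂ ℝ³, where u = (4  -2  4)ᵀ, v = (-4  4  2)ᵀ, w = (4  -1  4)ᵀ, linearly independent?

linearly independent

Row-reduce the matrix whose columns are u, v, w.
The reduction yields 3 nonzero rows, so the rank is 3.
Since rank = 3 (the number of vectors), the set is linearly independent.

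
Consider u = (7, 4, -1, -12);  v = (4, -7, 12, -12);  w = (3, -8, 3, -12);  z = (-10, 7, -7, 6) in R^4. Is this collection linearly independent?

linearly independent

Form the 4×4 matrix with these as columns; its determinant is -12336.
A nonzero determinant means the columns are linearly independent.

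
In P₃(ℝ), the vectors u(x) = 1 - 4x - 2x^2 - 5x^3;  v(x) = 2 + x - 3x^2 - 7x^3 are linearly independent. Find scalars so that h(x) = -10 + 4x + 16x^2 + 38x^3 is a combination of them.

Identify each element with its coordinate vector in ℝ⁴ via {1, x, …, x^3}.
Since u, v are independent, the coefficients expressing h are uniquely determined by a linear system.
Back-substitution yields (c₁, c₂) = (-2, -4).

h = -2u - 4v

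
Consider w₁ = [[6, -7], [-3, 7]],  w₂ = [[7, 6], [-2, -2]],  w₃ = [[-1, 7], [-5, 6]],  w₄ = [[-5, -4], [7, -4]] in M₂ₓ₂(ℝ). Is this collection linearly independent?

Write each element as a coordinate vector in ℝ⁴ using {E₁₁, E₁₂, E₂₁, E₂₂}.
The matrix [w₁|w₂|w₃|w₄] has determinant -2631.
A nonzero determinant means the columns are linearly independent.

linearly independent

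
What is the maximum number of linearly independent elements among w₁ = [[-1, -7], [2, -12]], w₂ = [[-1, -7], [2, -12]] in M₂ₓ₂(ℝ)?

1

Pass to coordinate vectors with respect to the basis {E₁₁, E₁₂, E₂₁, E₂₂}.
Put the 4×2 matrix [w₁|w₂] into echelon form.
There is 1 pivot column, so rank = 1.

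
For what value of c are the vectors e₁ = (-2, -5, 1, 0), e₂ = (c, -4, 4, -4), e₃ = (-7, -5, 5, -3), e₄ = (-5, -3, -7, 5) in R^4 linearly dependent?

c = -36

Dependence holds iff the 4×4 matrix [e₁ e₂ e₃ e₄] is singular.
Cofactor expansion gives det = -14*c - 504.
Setting this to zero gives c = -36.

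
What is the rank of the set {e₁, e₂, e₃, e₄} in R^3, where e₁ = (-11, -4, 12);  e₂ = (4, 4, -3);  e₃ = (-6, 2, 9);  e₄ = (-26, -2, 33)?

3

Form the matrix with e₁, e₂, e₃, e₄ as columns and reduce.
There are 3 pivot columns, so rank = 3.
(With 4 elements in a 3-dimensional space the rank is at most 3.)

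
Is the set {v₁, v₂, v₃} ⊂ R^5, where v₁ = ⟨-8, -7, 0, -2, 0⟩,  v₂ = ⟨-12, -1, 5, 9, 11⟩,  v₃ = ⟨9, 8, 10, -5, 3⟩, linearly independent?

Row-reduce the matrix whose columns are v₁, v₂, v₃.
The reduction yields 3 nonzero rows, so the rank is 3.
Since rank = 3 (the number of vectors), the set is linearly independent.

linearly independent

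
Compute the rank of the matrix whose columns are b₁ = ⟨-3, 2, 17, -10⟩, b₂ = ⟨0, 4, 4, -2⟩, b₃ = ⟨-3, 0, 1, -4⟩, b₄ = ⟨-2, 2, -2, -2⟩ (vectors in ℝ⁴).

Form the matrix with b₁, b₂, b₃, b₄ as columns and reduce.
Exactly 3 pivots survive; hence the rank is 3.

rank 3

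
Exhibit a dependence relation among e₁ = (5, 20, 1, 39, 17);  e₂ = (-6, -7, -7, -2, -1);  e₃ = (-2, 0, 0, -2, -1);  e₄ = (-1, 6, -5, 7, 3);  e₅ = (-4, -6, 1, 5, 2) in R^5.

e₁ + 2e₂ + 2e₃ - 3e₄ - 2e₅ = 0

Solve the homogeneous system with e₁, e₂, e₃, e₄, e₅ as columns by row-reducing the coefficient matrix.
One solution (up to scaling) is (1, 2, 2, -3, -2).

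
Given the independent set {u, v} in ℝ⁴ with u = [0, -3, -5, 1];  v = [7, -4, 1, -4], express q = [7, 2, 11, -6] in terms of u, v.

q = -2u + v

Since u, v are independent, the coefficients expressing q are uniquely determined by a linear system.
The system has the unique solution (α₁, α₂) = (-2, 1).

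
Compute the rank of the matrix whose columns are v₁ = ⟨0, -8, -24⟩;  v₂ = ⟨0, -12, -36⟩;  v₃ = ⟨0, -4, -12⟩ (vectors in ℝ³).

1

Put the 3×3 matrix [v₁|v₂|v₃] into echelon form.
The echelon form has 1 nonzero row, so the rank is 1.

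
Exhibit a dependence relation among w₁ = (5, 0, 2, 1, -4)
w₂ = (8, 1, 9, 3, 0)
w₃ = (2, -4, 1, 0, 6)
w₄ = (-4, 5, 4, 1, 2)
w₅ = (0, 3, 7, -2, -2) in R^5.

2w₁ - w₂ + w₃ + w₄ = 0

Write the vectors as columns of a matrix and find a nonzero vector in its null space.
The free variable yields coefficients (2, -1, 1, 1, 0) (any nonzero multiple also works).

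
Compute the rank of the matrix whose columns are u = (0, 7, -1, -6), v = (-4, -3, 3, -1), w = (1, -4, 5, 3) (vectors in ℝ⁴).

Form the matrix with u, v, w as columns and reduce.
There are 3 pivot columns, so rank = 3.

3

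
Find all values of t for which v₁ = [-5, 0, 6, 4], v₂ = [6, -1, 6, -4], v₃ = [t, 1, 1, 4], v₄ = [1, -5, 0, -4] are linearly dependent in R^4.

t = -29/6

Place the vectors as rows of a 4×4 matrix; dependence ⇔ determinant zero.
The determinant works out to 216*t + 1044.
Setting this to zero gives t = -29/6.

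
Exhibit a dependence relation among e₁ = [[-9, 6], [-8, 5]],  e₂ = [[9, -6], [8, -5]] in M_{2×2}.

e₁ + e₂ = 0

Pass to coordinate vectors relative to the basis {E₁₁, E₁₂, E₂₁, E₂₂}.
Row-reduce the matrix with e₁, e₂ as columns; the null space gives the coefficients.
A generator of the null space is (1, 1).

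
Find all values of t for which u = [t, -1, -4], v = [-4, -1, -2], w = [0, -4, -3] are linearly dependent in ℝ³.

The vectors are dependent exactly when the determinant of the matrix with rows u, v, w vanishes.
Expanding, det = -5*t - 52.
Solving -5*t - 52 = 0 yields t = -52/5.

t = -52/5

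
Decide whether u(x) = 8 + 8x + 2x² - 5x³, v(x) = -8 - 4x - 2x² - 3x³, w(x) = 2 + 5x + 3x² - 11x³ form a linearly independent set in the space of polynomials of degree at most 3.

linearly independent

Write each element as a coordinate vector in ℝ⁴ using {1, x, …, x³}.
Row-reduce the matrix whose columns are u, v, w.
The reduction yields 3 nonzero rows, so the rank is 3.
Since rank = 3 (the number of vectors), the set is linearly independent.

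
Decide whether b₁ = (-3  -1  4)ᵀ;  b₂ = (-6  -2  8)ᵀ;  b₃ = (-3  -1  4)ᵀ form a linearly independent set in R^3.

The matrix [b₁|b₂|b₃] has determinant 0.
A zero determinant means the columns are linearly dependent.
Indeed 2b₁ - b₂ = 0.

linearly dependent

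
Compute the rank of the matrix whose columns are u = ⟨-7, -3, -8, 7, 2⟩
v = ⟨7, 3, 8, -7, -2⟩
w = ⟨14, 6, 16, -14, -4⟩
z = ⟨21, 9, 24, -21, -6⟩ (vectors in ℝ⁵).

1

Apply Gaussian elimination to the matrix whose rows are u, v, w, z.
Reduction leaves 1 leading entry, giving rank 1.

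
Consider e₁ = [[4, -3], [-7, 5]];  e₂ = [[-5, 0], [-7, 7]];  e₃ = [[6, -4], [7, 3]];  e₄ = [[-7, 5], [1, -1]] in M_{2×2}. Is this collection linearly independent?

Take coordinates with respect to the standard basis {E₁₁, E₁₂, E₂₁, E₂₂}.
Form the 4×4 matrix with these as columns; its determinant is -1168.
A nonzero determinant means the columns are linearly independent.

linearly independent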